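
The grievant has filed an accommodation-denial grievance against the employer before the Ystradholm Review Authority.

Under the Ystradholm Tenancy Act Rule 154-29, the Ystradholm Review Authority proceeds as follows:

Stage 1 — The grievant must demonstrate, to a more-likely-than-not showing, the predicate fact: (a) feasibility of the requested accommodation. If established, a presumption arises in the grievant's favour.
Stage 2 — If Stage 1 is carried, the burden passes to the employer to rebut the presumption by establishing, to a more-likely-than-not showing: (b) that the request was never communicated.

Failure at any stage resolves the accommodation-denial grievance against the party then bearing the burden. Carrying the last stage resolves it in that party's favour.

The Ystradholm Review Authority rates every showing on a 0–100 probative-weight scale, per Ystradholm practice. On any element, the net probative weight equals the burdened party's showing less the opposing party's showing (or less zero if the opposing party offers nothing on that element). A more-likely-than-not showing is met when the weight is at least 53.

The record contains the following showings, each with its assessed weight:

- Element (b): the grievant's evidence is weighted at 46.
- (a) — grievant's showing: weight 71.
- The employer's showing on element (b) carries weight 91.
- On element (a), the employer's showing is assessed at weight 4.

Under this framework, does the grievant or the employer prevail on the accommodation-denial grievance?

grievant

Stage 1 — burden on grievant; standard: a more-likely-than-not showing (weight is at least 53).
    (a): 71 − 4 = 67 ≥ 53 [met]
  All elements met. The burden passes to the employer.
Stage 2 — burden on employer; standard: a more-likely-than-not showing (weight is at least 53).
    (b): 91 − 46 = 45 < 53 [not met]
  The employer does not carry Stage 2.
The analysis ends at Stage 2; the grievant prevails.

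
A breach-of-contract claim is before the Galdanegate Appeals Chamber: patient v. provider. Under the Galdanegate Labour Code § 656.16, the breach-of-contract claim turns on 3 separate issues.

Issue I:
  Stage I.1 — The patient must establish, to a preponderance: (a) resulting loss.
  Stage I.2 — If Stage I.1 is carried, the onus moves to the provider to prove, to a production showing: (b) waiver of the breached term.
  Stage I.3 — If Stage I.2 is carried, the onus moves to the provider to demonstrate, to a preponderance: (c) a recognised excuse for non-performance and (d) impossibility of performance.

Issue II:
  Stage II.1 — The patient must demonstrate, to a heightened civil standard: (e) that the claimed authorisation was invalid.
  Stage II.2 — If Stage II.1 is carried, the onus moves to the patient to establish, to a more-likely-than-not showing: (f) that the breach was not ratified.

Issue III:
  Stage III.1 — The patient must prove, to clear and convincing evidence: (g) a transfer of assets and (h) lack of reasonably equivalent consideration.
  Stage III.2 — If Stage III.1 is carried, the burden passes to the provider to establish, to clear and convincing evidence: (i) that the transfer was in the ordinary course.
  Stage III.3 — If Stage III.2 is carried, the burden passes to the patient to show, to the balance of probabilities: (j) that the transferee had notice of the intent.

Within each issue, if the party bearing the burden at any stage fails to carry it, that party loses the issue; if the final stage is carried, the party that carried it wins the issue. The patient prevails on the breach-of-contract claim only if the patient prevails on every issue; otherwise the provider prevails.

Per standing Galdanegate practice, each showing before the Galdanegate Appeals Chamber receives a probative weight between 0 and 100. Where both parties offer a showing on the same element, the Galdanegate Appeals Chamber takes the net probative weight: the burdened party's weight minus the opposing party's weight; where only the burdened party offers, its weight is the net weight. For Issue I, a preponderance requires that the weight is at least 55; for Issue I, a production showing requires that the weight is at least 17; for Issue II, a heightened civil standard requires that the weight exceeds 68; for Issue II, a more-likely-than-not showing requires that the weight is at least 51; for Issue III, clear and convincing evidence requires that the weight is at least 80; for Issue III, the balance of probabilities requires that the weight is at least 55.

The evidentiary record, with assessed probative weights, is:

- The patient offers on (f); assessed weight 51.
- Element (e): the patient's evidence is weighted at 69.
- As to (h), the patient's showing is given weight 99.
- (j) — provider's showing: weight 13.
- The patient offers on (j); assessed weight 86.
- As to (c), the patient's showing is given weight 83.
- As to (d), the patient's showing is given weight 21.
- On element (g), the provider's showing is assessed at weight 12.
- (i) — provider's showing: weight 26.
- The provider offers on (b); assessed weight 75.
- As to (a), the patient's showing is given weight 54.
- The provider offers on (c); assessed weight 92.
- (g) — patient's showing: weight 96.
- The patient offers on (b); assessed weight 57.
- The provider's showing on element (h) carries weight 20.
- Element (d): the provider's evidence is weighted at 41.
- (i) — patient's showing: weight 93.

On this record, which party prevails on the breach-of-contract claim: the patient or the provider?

— Issue I —
Stage I.1 — burden on patient; standard: a preponderance (weight is at least 55).
    (a): 54 < 55 [not met]
  The patient does not carry Stage I.1.
The provider prevails on this issue.
— Issue II —
At Stage II.1 the patient must meet a heightened civil standard (weight exceeds 68): on (e) the weight is 69, which does exceed 68, so (e) meets the standard.
  All elements met. The patient retains the burden for Stage II.2.
At Stage II.2 the patient must meet a more-likely-than-not showing (weight is at least 51): on (f) the weight is 51, ≥ 51, so (f) meets the standard.
  All elements met at the final stage.
All stages carried — the patient prevails on this issue.
— Issue III —
Stage III.1 — burden on patient; standard: clear and convincing evidence (weight is at least 80).
    (g): 96 − 12 = 84 ≥ 80 [met]
    (h): 99 − 20 = 79 < 80 [not met]
  Not every element is met, so the patient fails to carry Stage III.1.
The provider prevails on this issue.
Per-issue: Issue I → provider; Issue II → patient; Issue III → provider. The patient must prevail on every issue; overall, the provider prevails.

provider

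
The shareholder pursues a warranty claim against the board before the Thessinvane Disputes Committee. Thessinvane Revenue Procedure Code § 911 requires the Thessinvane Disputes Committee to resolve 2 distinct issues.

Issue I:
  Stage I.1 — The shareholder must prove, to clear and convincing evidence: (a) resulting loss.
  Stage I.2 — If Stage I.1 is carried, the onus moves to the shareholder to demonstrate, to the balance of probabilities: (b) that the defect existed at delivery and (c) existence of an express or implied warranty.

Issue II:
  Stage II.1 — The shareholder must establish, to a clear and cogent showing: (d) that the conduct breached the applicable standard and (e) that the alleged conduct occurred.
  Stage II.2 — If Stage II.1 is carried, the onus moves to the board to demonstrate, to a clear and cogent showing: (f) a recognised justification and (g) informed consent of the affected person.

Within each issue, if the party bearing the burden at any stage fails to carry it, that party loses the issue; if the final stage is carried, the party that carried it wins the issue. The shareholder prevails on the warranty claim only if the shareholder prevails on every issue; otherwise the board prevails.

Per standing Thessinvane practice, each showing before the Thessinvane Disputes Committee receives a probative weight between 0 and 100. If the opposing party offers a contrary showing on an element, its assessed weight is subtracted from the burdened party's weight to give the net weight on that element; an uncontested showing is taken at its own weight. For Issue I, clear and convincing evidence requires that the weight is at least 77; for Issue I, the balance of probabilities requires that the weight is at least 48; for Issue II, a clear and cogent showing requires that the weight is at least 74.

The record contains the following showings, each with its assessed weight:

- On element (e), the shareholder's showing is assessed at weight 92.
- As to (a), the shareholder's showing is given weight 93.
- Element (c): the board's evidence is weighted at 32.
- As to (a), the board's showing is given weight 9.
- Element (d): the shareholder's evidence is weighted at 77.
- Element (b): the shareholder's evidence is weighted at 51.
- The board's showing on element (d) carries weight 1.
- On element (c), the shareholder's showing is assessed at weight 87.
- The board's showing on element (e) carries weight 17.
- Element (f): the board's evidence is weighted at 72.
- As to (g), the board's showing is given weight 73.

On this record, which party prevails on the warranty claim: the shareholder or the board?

shareholder

— Issue I —
Stage I.1 — burden on shareholder; standard: clear and convincing evidence (weight is at least 77).
    (a): 93 − 9 = 84 ≥ 77 [met]
  All elements met. The shareholder retains the burden for Stage I.2.
Stage I.2 — burden on shareholder; standard: the balance of probabilities (weight is at least 48).
    (b): 51 ≥ 48 [met]
    (c): 87 − 32 = 55 ≥ 48 [met]
  The shareholder carries the last stage.
Every stage carried; the shareholder prevails on this issue.
— Issue II —
At Stage II.1 the shareholder must meet a clear and cogent showing (weight is at least 74): on (d) the weight is 77 less the opposing 1 gives net 76, ≥ 74, so (d) meets the standard; on (e) the weight is 92 less the opposing 17 gives net 75, which does reach 74, so (e) meets the standard.
  The shareholder carries Stage II.1; the board now bears the burden.
At Stage II.2 the board must meet a clear and cogent showing (weight is at least 74): on (f) the weight is 72, < 74, so (f) does not meet the standard; on (g) the weight is 73, which does not reach 74, so (g) does not meet the standard.
  The board does not carry Stage II.2.
The analysis ends at Stage II.2; the shareholder prevails on this issue.
Per-issue: Issue I → shareholder; Issue II → shareholder. The shareholder must prevail on every issue; overall, the shareholder prevails.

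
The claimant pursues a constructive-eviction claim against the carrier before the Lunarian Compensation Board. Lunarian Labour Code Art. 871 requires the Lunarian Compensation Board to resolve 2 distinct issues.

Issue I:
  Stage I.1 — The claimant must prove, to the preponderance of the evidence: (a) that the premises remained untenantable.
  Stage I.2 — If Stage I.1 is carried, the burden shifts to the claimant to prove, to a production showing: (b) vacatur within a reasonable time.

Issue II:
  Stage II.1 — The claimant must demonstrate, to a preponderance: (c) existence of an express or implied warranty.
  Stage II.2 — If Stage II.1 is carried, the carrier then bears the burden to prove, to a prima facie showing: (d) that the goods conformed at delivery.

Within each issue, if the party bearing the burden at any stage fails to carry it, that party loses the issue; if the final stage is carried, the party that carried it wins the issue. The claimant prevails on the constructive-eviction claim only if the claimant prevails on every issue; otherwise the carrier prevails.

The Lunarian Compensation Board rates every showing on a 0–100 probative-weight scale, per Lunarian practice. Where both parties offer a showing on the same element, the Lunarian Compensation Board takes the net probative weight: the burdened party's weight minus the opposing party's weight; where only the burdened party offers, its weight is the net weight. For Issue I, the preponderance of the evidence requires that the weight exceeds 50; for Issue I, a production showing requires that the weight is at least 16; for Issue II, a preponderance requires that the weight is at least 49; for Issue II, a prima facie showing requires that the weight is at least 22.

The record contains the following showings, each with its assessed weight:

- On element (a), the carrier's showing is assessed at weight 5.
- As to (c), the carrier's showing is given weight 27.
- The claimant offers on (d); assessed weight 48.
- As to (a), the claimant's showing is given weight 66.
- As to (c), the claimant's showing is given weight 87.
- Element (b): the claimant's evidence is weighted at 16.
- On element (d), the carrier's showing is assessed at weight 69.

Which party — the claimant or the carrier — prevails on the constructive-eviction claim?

— Issue I —
Stage I.1 (claimant, the preponderance of the evidence, weight exceeds 50): (a) net 66−5=61 > 50 — meets.
  Stage I.1 is satisfied; the claimant continues to bear the burden.
Stage I.2 (claimant, a production showing, weight is at least 16): (b) 16 ≥ 16 — meets.
  Stage I.2 carried; the final stage is satisfied.
With every stage satisfied, the claimant prevails on this issue.
— Issue II —
Stage II.1 — burden on claimant; standard: a preponderance (weight is at least 49).
    (c): 87 − 27 = 60 ≥ 49 [met]
  All elements met. The burden passes to the carrier.
Stage II.2 — burden on carrier; standard: a prima facie showing (weight is at least 22).
    (d): 69 − 48 = 21 < 22 [not met]
  Stage II.2 not carried; the carrier fails its burden.
The claimant prevails on this issue.
Per-issue: Issue I → claimant; Issue II → claimant. The claimant must prevail on every issue; overall, the claimant prevails.

claimant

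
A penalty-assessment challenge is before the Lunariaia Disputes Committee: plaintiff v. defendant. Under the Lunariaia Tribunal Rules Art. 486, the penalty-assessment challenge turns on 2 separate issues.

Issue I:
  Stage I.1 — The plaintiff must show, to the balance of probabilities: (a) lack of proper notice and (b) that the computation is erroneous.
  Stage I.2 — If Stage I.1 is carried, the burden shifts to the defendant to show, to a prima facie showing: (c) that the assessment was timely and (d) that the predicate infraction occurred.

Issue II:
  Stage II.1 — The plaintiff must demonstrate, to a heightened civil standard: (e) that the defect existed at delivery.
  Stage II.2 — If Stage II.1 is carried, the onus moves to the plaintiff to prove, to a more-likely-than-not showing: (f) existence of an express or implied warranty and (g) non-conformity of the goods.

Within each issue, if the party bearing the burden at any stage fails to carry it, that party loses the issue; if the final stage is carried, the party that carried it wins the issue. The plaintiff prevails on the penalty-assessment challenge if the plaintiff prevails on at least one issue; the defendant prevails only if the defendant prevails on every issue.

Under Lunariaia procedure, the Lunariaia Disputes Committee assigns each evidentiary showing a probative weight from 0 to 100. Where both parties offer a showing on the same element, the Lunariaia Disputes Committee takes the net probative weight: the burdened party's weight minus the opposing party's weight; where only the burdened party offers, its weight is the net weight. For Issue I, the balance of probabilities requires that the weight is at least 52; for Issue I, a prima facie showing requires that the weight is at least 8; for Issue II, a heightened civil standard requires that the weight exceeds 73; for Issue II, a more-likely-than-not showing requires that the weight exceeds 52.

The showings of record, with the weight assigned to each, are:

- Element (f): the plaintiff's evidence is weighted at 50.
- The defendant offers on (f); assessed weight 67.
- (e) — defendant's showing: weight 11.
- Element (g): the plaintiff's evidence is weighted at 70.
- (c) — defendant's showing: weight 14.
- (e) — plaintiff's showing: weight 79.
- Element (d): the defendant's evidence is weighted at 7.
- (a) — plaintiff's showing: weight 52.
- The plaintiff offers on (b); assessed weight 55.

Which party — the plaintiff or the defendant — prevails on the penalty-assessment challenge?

— Issue I —
At Stage I.1 the plaintiff must meet the balance of probabilities (weight is at least 52): on (a) the weight is 52, ≥ 52, so (a) meets the standard; on (b) the weight is 55, which does reach 52, so (b) meets the standard.
  Stage I.1 is satisfied; the onus moves to the defendant.
At Stage I.2 the defendant must meet a prima facie showing (weight is at least 8): on (c) the weight is 14, which does reach 8, so (c) meets the standard; on (d) the weight is 7, which does not reach 8, so (d) does not meet the standard.
  Not every element is met, so the defendant fails to carry Stage I.2.
The analysis ends at Stage I.2; the plaintiff prevails on this issue.
— Issue II —
Stage II.1 — burden on plaintiff; standard: a heightened civil standard (weight exceeds 73).
    (e): 79 − 11 = 68 ≤ 73 [not met]
  Stage II.1 not carried; the plaintiff fails its burden.
So the defendant prevails on this issue.
Per-issue: Issue I → plaintiff; Issue II → defendant. The plaintiff must prevail on at least one issue; overall, the plaintiff prevails.

plaintiff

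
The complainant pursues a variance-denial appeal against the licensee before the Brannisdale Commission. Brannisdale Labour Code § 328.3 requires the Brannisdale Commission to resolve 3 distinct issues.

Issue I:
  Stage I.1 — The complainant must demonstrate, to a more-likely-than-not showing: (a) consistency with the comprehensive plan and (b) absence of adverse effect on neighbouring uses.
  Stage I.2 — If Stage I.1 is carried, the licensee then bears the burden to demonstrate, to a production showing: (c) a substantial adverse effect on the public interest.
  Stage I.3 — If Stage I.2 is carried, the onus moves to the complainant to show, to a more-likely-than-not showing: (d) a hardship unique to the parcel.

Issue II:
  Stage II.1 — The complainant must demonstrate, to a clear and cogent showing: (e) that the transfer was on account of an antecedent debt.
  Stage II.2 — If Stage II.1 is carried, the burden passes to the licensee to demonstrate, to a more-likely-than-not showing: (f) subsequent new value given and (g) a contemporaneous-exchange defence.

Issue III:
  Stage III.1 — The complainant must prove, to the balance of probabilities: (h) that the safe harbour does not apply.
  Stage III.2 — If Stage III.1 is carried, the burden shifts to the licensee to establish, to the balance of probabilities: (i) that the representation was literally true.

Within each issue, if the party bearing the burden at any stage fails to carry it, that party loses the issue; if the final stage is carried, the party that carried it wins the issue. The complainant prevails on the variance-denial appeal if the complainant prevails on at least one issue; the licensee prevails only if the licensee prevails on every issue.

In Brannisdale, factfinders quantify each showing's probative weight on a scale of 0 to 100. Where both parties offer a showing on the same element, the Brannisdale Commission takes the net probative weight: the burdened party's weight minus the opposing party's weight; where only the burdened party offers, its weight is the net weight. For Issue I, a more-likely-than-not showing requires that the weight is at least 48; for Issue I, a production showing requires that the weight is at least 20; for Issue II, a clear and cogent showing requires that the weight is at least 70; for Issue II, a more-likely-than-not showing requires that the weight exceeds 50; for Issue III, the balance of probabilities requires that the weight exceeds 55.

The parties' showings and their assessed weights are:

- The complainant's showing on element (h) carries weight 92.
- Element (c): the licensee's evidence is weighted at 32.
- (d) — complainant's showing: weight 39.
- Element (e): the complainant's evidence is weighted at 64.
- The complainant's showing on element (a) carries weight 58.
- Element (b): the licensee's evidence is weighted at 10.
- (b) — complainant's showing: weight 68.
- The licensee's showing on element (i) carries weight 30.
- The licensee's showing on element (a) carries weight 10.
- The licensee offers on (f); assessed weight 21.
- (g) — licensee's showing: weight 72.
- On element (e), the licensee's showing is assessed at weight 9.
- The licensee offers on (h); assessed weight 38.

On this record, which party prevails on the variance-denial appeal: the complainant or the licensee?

— Issue I —
Stage I.1 (complainant, a more-likely-than-not showing, weight is at least 48): (a) net 58−10=48 ≥ 48 — meets; (b) net 68−10=58 ≥ 48 — meets.
  All elements met. The burden passes to the licensee.
Stage I.2 (licensee, a production showing, weight is at least 20): (c) 32 ≥ 20 — meets.
  All elements met. The burden passes to the complainant.
Stage I.3 (complainant, a more-likely-than-not showing, weight is at least 48): (d) 39 < 48 — fails.
  Not every element is met, so the complainant fails to carry Stage I.3.
So the licensee prevails on this issue.
— Issue II —
Stage II.1 (complainant, a clear and cogent showing, weight is at least 70): (e) net 64−9=55 < 70 — fails.
  The complainant does not carry Stage II.1.
So the licensee prevails on this issue.
— Issue III —
Stage III.1 (complainant, the balance of probabilities, weight exceeds 55): (h) net 92−38=54 ≤ 55 — fails.
  The complainant does not carry Stage III.1.
The analysis ends at Stage III.1; the licensee prevails on this issue.
Per-issue: Issue I → licensee; Issue II → licensee; Issue III → licensee. The complainant must prevail on at least one issue; overall, the licensee prevails.

licensee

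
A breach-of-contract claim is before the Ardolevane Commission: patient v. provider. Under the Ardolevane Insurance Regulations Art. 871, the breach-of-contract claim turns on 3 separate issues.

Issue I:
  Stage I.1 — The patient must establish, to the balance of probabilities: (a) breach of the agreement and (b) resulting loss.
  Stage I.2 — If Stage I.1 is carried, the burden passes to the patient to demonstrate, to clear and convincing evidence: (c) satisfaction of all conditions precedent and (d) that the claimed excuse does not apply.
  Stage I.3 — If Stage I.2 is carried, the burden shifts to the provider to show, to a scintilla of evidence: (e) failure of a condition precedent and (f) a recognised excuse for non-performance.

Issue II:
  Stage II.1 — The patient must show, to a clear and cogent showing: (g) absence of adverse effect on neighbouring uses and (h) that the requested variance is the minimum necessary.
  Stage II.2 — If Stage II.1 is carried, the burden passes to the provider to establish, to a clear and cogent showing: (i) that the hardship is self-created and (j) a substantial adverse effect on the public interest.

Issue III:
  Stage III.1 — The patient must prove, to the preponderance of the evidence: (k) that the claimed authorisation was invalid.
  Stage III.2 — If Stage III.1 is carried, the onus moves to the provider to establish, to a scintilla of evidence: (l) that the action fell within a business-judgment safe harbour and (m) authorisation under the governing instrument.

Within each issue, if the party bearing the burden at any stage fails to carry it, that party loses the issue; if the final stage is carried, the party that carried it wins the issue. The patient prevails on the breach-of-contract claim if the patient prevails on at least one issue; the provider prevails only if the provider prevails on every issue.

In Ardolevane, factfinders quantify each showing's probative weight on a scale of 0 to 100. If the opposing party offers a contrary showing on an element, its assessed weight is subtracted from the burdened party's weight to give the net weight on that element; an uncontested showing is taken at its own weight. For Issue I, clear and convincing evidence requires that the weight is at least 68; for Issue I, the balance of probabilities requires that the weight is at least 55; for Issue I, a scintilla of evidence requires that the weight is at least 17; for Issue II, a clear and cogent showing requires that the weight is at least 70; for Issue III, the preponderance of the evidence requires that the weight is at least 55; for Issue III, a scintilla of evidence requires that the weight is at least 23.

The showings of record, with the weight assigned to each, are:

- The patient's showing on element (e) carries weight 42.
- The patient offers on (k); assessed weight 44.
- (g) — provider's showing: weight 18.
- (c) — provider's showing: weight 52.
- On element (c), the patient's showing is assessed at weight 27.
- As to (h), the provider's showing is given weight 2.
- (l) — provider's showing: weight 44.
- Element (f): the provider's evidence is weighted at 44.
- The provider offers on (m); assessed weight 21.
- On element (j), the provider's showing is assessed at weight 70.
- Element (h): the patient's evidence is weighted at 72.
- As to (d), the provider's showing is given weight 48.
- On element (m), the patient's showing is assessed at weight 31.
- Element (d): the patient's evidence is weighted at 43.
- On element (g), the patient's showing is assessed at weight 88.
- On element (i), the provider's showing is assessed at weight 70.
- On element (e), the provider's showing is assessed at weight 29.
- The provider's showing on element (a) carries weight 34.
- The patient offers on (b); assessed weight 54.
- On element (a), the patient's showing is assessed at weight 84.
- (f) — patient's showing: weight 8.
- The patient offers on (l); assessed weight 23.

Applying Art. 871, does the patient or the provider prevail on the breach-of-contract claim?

— Issue I —
Stage I.1 (patient, the balance of probabilities, weight is at least 55): (a) net 84−34=50 < 55 — fails; (b) 54 < 55 — fails.
  Not every element is met, so the patient fails to carry Stage I.1.
The analysis ends at Stage I.1; the provider prevails on this issue.
— Issue II —
Stage II.1 — burden on patient; standard: a clear and cogent showing (weight is at least 70).
    (g): 88 − 18 = 70 ≥ 70 [met]
    (h): 72 − 2 = 70 ≥ 70 [met]
  All elements met. The burden passes to the provider.
Stage II.2 — burden on provider; standard: a clear and cogent showing (weight is at least 70).
    (i): 70 ≥ 70 [met]
    (j): 70 ≥ 70 [met]
  Stage II.2 carried; the final stage is satisfied.
All stages carried — the provider prevails on this issue.
— Issue III —
At Stage III.1 the patient must meet the preponderance of the evidence (weight is at least 55): on (k) the weight is 44, < 55, so (k) does not meet the standard.
  Stage III.1 not carried; the patient fails its burden.
The analysis ends at Stage III.1; the provider prevails on this issue.
Per-issue: Issue I → provider; Issue II → provider; Issue III → provider. The patient must prevail on at least one issue; overall, the provider prevails.

provider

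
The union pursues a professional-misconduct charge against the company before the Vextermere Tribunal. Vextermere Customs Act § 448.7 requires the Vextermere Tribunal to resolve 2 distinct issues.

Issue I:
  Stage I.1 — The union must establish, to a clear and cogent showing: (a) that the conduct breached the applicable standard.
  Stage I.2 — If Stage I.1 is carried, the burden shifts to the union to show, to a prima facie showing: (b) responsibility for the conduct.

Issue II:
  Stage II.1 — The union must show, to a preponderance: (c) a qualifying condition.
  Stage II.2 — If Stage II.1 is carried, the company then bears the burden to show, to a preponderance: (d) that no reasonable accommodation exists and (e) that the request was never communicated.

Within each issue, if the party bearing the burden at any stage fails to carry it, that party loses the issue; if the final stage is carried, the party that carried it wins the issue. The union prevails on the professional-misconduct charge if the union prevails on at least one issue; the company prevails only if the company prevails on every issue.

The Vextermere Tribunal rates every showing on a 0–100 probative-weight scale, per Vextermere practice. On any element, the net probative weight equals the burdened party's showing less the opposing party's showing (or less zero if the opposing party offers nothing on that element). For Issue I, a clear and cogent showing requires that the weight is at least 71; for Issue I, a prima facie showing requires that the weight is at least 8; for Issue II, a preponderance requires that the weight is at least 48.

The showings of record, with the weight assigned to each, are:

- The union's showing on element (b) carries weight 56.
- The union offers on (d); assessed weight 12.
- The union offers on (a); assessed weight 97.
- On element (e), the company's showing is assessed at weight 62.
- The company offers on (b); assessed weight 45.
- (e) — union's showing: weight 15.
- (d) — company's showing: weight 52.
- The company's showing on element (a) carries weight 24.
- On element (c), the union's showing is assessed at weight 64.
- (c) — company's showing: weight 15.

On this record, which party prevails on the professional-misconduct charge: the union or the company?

— Issue I —
Stage I.1 — burden on union; standard: a clear and cogent showing (weight is at least 71).
    (a): 97 − 24 = 73 ≥ 71 [met]
  Stage I.1 is satisfied; the union continues to bear the burden.
Stage I.2 — burden on union; standard: a prima facie showing (weight is at least 8).
    (b): 56 − 45 = 11 ≥ 8 [met]
  Stage I.2 carried; the final stage is satisfied.
All stages carried — the union prevails on this issue.
— Issue II —
Stage II.1 — burden on union; standard: a preponderance (weight is at least 48).
    (c): 64 − 15 = 49 ≥ 48 [met]
  All elements met. The burden passes to the company.
Stage II.2 — burden on company; standard: a preponderance (weight is at least 48).
    (d): 52 − 12 = 40 < 48 [not met]
    (e): 62 − 15 = 47 < 48 [not met]
  Not every element is met, so the company fails to carry Stage II.2.
The union prevails on this issue.
Per-issue: Issue I → union; Issue II → union. The union must prevail on at least one issue; overall, the union prevails.

union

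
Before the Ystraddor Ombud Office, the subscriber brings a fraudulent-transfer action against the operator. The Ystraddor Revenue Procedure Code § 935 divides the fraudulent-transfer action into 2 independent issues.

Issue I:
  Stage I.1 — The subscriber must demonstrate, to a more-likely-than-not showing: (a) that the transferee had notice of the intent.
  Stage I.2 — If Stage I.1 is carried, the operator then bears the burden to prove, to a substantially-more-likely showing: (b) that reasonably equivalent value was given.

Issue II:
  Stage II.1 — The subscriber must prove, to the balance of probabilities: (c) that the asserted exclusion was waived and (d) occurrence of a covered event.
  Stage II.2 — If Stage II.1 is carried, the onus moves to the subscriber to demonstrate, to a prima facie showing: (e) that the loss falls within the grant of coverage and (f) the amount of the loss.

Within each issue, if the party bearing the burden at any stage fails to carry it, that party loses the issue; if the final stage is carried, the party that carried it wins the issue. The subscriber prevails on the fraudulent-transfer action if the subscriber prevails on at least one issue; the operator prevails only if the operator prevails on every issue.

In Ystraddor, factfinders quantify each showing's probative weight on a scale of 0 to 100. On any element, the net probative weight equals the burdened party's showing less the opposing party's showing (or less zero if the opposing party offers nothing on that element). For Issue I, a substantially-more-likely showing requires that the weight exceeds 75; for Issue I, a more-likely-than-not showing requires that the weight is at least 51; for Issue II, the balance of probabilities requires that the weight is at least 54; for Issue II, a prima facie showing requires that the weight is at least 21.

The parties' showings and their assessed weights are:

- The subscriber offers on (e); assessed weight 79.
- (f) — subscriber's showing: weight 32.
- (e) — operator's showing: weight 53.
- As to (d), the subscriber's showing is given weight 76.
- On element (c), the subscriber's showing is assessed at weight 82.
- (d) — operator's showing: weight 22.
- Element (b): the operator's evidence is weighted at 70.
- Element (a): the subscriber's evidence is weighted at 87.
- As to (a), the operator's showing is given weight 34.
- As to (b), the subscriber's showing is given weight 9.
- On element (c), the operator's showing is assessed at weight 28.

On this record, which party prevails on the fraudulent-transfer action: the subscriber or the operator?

subscriber

— Issue I —
At Stage I.1 the subscriber must meet a more-likely-than-not showing (weight is at least 51): on (a) the weight is 87 less the opposing 34 gives net 53, which does reach 51, so (a) meets the standard.
  All elements met. The burden passes to the operator.
At Stage I.2 the operator must meet a substantially-more-likely showing (weight exceeds 75): on (b) the weight is 70 less the opposing 9 gives net 61, which does not exceed 75, so (b) does not meet the standard.
  The operator does not carry Stage I.2.
The subscriber prevails on this issue.
— Issue II —
At Stage II.1 the subscriber must meet the balance of probabilities (weight is at least 54): on (c) the weight is 82 less the opposing 28 gives net 54, which does reach 54, so (c) meets the standard; on (d) the weight is 76 less the opposing 22 gives net 54, ≥ 54, so (d) meets the standard.
  Stage II.1 is satisfied; the subscriber continues to bear the burden.
At Stage II.2 the subscriber must meet a prima facie showing (weight is at least 21): on (e) the weight is 79 less the opposing 53 gives net 26, which does reach 21, so (e) meets the standard; on (f) the weight is 32, which does reach 21, so (f) meets the standard.
  All elements met at the final stage.
With every stage satisfied, the subscriber prevails on this issue.
Per-issue: Issue I → subscriber; Issue II → subscriber. The subscriber must prevail on at least one issue; overall, the subscriber prevails.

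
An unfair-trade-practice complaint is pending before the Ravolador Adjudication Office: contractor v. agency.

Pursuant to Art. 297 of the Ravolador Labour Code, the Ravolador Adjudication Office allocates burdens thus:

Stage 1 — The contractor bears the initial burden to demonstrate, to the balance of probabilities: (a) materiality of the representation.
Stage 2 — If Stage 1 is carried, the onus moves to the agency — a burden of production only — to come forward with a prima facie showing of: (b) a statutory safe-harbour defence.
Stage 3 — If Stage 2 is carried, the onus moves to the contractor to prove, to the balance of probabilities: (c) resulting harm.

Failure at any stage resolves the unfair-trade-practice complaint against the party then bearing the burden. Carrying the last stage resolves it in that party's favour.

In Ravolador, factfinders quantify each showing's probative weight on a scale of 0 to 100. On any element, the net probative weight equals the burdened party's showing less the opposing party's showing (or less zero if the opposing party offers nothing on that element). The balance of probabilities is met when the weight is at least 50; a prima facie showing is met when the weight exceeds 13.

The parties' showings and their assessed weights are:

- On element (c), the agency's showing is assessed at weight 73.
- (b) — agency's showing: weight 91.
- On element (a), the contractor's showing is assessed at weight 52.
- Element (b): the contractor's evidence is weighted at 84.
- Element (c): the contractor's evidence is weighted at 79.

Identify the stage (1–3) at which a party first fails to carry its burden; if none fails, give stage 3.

At Stage 1 the contractor must meet the balance of probabilities (weight is at least 50): on (a) the weight is 52, which does reach 50, so (a) meets the standard.
  The contractor carries Stage 1; the agency now bears the burden.
At Stage 2 the agency must meet a prima facie showing (weight exceeds 13): on (b) the weight is 91 less the opposing 84 gives net 7, ≤ 13, so (b) does not meet the standard.
  The agency does not carry Stage 2.
The contractor prevails.

stage 2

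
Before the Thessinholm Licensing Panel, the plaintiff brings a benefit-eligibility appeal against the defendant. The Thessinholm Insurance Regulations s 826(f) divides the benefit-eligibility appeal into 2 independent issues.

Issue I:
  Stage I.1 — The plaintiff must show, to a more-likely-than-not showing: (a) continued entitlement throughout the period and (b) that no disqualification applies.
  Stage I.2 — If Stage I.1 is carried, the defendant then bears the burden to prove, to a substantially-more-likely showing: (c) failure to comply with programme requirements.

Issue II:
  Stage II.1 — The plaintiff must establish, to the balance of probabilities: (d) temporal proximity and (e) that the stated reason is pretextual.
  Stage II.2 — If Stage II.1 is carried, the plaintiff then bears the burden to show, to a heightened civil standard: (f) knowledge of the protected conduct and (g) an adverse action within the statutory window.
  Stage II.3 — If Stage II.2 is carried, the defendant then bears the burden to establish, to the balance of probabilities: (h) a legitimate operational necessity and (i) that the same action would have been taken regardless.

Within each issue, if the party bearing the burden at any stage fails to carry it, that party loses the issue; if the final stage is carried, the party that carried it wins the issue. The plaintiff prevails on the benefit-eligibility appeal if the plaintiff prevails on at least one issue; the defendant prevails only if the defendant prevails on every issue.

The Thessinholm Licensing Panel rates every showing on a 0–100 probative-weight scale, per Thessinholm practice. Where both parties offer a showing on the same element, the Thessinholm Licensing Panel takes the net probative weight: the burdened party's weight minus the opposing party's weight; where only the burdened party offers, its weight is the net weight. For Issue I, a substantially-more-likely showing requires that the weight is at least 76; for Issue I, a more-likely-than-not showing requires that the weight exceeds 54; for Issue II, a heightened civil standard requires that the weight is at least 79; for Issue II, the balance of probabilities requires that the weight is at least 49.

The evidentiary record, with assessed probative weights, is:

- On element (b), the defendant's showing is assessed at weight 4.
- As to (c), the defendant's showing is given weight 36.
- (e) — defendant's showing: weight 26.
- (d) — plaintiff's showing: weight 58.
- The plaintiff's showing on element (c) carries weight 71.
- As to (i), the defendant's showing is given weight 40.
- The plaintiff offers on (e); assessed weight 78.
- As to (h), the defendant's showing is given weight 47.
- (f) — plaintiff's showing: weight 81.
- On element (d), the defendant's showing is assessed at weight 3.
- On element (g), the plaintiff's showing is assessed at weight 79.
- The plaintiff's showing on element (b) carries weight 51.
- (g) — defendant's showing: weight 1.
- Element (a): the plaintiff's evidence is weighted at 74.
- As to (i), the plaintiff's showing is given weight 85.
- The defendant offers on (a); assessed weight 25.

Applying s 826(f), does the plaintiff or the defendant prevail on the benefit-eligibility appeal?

— Issue I —
Stage I.1 (plaintiff, a more-likely-than-not showing, weight exceeds 54): (a) net 74−25=49 ≤ 54 — fails; (b) net 51−4=47 ≤ 54 — fails.
  Not every element is met, so the plaintiff fails to carry Stage I.1.
The defendant prevails on this issue.
— Issue II —
Stage II.1 (plaintiff, the balance of probabilities, weight is at least 49): (d) net 58−3=55 ≥ 49 — meets; (e) net 78−26=52 ≥ 49 — meets.
  Stage II.1 carried; the burden remains with the plaintiff.
Stage II.2 (plaintiff, a heightened civil standard, weight is at least 79): (f) 81 ≥ 79 — meets; (g) net 79−1=78 < 79 — fails.
  Not every element is met, so the plaintiff fails to carry Stage II.2.
So the defendant prevails on this issue.
Per-issue: Issue I → defendant; Issue II → defendant. The plaintiff must prevail on at least one issue; overall, the defendant prevails.

defendant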